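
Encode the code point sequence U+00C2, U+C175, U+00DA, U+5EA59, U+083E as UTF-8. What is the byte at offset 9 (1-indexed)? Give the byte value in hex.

0x9E

1-indexed offset 9 is 0-indexed offset 8.
U+00C2 → 2-byte form C3 82 at offsets 0–1.
U+C175 → 3-byte form EC 85 B5 at offsets 2–4.
U+00DA → 2-byte form C3 9A at offsets 5–6.
U+5EA59 → 4-byte form F1 9E A9 99 at offsets 7–10.
Offset 8 falls in char 4's range; it's byte 2 of F1 9E A9 99 = 0x9E.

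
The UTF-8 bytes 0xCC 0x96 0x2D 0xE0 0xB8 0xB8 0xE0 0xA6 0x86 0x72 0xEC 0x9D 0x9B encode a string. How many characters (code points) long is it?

6

Byte at offset 0: 0xCC = 11001100 → 2-byte char (#1). Advance 2.
Byte at offset 2: 0x2D = 00101101 → 1-byte char (#2). Advance 1.
Byte at offset 3: 0xE0 = 11100000 → 3-byte char (#3). Advance 3.
Byte at offset 6: 0xE0 = 11100000 → 3-byte char (#4). Advance 3.
Byte at offset 9: 0x72 = 01110010 → 1-byte char (#5). Advance 1.
Byte at offset 10: 0xEC = 11101100 → 3-byte char (#6). Advance 3.
Reached end at offset 13 after 6 code points.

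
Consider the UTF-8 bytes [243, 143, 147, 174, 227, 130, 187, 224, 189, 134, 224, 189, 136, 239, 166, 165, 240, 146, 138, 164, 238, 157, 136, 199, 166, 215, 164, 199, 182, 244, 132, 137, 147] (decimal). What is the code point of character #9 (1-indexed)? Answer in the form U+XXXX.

U+05E4

Offset 0: leading byte 0xF3 = 11110011 → 4-byte char #1 = F3 8F 93 AE.
Offset 4: leading byte 0xE3 = 11100011 → 3-byte char #2 = E3 82 BB.
Offset 7: leading byte 0xE0 = 11100000 → 3-byte char #3 = E0 BD 86.
Offset 10: leading byte 0xE0 = 11100000 → 3-byte char #4 = E0 BD 88.
Offset 13: leading byte 0xEF = 11101111 → 3-byte char #5 = EF A6 A5.
Offset 16: leading byte 0xF0 = 11110000 → 4-byte char #6 = F0 92 8A A4.
Offset 20: leading byte 0xEE = 11101110 → 3-byte char #7 = EE 9D 88.
Offset 23: leading byte 0xC7 = 11000111 → 2-byte char #8 = C7 A6.
Offset 25: leading byte 0xD7 = 11010111 → 2-byte char #9 = D7 A4.
Leading byte 0xD7 = 11010111 matches 110xxxxx → 2-byte sequence.
Byte 1: 0xD7 = 11010111, payload 10111 (5 bits).
Byte 2: 0xA4 = 10100100 (10xxxxxx ✓), payload 100100.
Concatenate: 10111100100 = 0x5E4 (11 bits → U+05E4).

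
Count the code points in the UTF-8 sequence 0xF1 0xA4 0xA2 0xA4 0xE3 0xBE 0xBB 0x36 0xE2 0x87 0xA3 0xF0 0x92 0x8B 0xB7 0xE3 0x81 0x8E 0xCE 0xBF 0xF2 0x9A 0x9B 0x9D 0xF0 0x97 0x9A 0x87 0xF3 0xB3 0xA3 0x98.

Byte at offset 0: 0xF1 = 11110001 → 4-byte char (#1). Advance 4.
Byte at offset 4: 0xE3 = 11100011 → 3-byte char (#2). Advance 3.
Byte at offset 7: 0x36 = 00110110 → 1-byte char (#3). Advance 1.
Byte at offset 8: 0xE2 = 11100010 → 3-byte char (#4). Advance 3.
Byte at offset 11: 0xF0 = 11110000 → 4-byte char (#5). Advance 4.
Byte at offset 15: 0xE3 = 11100011 → 3-byte char (#6). Advance 3.
Byte at offset 18: 0xCE = 11001110 → 2-byte char (#7). Advance 2.
Byte at offset 20: 0xF2 = 11110010 → 4-byte char (#8). Advance 4.
Byte at offset 24: 0xF0 = 11110000 → 4-byte char (#9). Advance 4.
Byte at offset 28: 0xF3 = 11110011 → 4-byte char (#10). Advance 4.
Reached end at offset 32 after 10 code points.

10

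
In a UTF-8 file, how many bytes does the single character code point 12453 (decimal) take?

U+30A5 = 0x30A5. UTF-8 uses 1 byte below 0x80, 2 below 0x800, 3 below 0x10000, 4 up to 0x10FFFF. 0x30A5 is in U+0800–U+FFFF → 3 bytes.

3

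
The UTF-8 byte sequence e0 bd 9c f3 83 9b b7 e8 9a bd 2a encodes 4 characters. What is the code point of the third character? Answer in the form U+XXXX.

Offset 0: leading byte 0xE0 = 11100000 → 3-byte char #1 = E0 BD 9C.
Offset 3: leading byte 0xF3 = 11110011 → 4-byte char #2 = F3 83 9B B7.
Offset 7: leading byte 0xE8 = 11101000 → 3-byte char #3 = E8 9A BD.
Leading byte 0xE8 = 11101000 matches 1110xxxx → 3-byte sequence.
Byte 1: 0xE8 = 11101000, payload 1000 (4 bits).
Byte 2: 0x9A = 10011010 (10xxxxxx ✓), payload 011010.
Byte 3: 0xBD = 10111101 (10xxxxxx ✓), payload 111101.
Concatenate: 1000011010111101 = 0x86BD (16 bits → U+86BD).

U+86BD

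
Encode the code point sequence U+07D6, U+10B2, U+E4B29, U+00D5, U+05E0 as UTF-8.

DF 96 E1 82 B2 F3 A4 AC A9 C3 95 D7 A0

U+07D6: 2-byte form → DF 96.
U+10B2: 3-byte form → E1 82 B2.
U+E4B29: 4-byte form → F3 A4 AC A9.
U+00D5: 2-byte form → C3 95.
U+05E0: 2-byte form → D7 A0.
Concatenated (13 bytes): DF 96 E1 82 B2 F3 A4 AC A9 C3 95 D7 A0.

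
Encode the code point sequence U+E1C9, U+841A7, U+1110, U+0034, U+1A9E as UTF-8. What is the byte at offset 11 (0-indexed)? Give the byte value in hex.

U+E1C9 → 3-byte form EE 87 89 at offsets 0–2.
U+841A7 → 4-byte form F2 84 86 A7 at offsets 3–6.
U+1110 → 3-byte form E1 84 90 at offsets 7–9.
U+0034 → 1-byte form 34 at offsets 10–10.
U+1A9E → 3-byte form E1 AA 9E at offsets 11–13.
Offset 11 falls in char 5's range; it's byte 1 of E1 AA 9E = 0xE1.

0xE1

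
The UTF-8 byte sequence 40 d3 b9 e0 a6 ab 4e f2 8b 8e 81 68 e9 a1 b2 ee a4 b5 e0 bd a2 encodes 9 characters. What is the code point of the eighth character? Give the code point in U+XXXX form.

Offset 0: leading byte 0x40 = 01000000 → 1-byte char #1 = 40.
Offset 1: leading byte 0xD3 = 11010011 → 2-byte char #2 = D3 B9.
Offset 3: leading byte 0xE0 = 11100000 → 3-byte char #3 = E0 A6 AB.
Offset 6: leading byte 0x4E = 01001110 → 1-byte char #4 = 4E.
Offset 7: leading byte 0xF2 = 11110010 → 4-byte char #5 = F2 8B 8E 81.
Offset 11: leading byte 0x68 = 01101000 → 1-byte char #6 = 68.
Offset 12: leading byte 0xE9 = 11101001 → 3-byte char #7 = E9 A1 B2.
Offset 15: leading byte 0xEE = 11101110 → 3-byte char #8 = EE A4 B5.
Leading byte 0xEE = 11101110 matches 1110xxxx → 3-byte sequence.
Byte 1: 0xEE = 11101110, payload 1110 (4 bits).
Byte 2: 0xA4 = 10100100 (10xxxxxx ✓), payload 100100.
Byte 3: 0xB5 = 10110101 (10xxxxxx ✓), payload 110101.
Concatenate: 1110100100110101 = 0xE935 (16 bits → U+E935).

U+E935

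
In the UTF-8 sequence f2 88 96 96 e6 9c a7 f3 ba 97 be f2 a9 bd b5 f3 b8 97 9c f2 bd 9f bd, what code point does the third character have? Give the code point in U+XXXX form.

U+FA5FE

Offset 0: leading byte 0xF2 = 11110010 → 4-byte char #1 = F2 88 96 96.
Offset 4: leading byte 0xE6 = 11100110 → 3-byte char #2 = E6 9C A7.
Offset 7: leading byte 0xF3 = 11110011 → 4-byte char #3 = F3 BA 97 BE.
Leading byte 0xF3 = 11110011 matches 11110xxx → 4-byte sequence.
Byte 1: 0xF3 = 11110011, payload 011 (3 bits).
Byte 2: 0xBA = 10111010 (10xxxxxx ✓), payload 111010.
Byte 3: 0x97 = 10010111 (10xxxxxx ✓), payload 010111.
Byte 4: 0xBE = 10111110 (10xxxxxx ✓), payload 111110.
Concatenate: 011111010010111111110 = 0xFA5FE (21 bits → U+FA5FE).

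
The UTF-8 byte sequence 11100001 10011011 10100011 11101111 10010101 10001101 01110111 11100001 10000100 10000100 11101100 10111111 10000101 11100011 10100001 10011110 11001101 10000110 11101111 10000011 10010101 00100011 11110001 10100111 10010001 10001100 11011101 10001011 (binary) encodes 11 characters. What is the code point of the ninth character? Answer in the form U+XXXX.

U+0023

Offset 0: leading byte 0xE1 = 11100001 → 3-byte char #1 = E1 9B A3.
Offset 3: leading byte 0xEF = 11101111 → 3-byte char #2 = EF 95 8D.
Offset 6: leading byte 0x77 = 01110111 → 1-byte char #3 = 77.
Offset 7: leading byte 0xE1 = 11100001 → 3-byte char #4 = E1 84 84.
Offset 10: leading byte 0xEC = 11101100 → 3-byte char #5 = EC BF 85.
Offset 13: leading byte 0xE3 = 11100011 → 3-byte char #6 = E3 A1 9E.
Offset 16: leading byte 0xCD = 11001101 → 2-byte char #7 = CD 86.
Offset 18: leading byte 0xEF = 11101111 → 3-byte char #8 = EF 83 95.
Offset 21: leading byte 0x23 = 00100011 → 1-byte char #9 = 23.
Leading byte 0x23 = 00100011 matches 0xxxxxxx → 1-byte sequence.
Byte 1: 0x23 = 00100011, payload 0100011 (7 bits).
Concatenate: 0100011 = 0x23 (7 bits → U+0023).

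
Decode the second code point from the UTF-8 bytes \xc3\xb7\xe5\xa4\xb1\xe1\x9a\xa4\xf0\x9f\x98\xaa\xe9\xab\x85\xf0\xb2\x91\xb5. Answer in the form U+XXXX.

U+5931

Offset 0: leading byte 0xC3 = 11000011 → 2-byte char #1 = C3 B7.
Offset 2: leading byte 0xE5 = 11100101 → 3-byte char #2 = E5 A4 B1.
Leading byte 0xE5 = 11100101 matches 1110xxxx → 3-byte sequence.
Byte 1: 0xE5 = 11100101, payload 0101 (4 bits).
Byte 2: 0xA4 = 10100100 (10xxxxxx ✓), payload 100100.
Byte 3: 0xB1 = 10110001 (10xxxxxx ✓), payload 110001.
Concatenate: 0101100100110001 = 0x5931 (16 bits → U+5931).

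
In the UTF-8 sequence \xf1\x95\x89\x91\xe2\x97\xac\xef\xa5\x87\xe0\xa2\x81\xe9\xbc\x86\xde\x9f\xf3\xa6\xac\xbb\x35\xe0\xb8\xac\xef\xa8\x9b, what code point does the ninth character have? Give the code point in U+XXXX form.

Offset 0: leading byte 0xF1 = 11110001 → 4-byte char #1 = F1 95 89 91.
Offset 4: leading byte 0xE2 = 11100010 → 3-byte char #2 = E2 97 AC.
Offset 7: leading byte 0xEF = 11101111 → 3-byte char #3 = EF A5 87.
Offset 10: leading byte 0xE0 = 11100000 → 3-byte char #4 = E0 A2 81.
Offset 13: leading byte 0xE9 = 11101001 → 3-byte char #5 = E9 BC 86.
Offset 16: leading byte 0xDE = 11011110 → 2-byte char #6 = DE 9F.
Offset 18: leading byte 0xF3 = 11110011 → 4-byte char #7 = F3 A6 AC BB.
Offset 22: leading byte 0x35 = 00110101 → 1-byte char #8 = 35.
Offset 23: leading byte 0xE0 = 11100000 → 3-byte char #9 = E0 B8 AC.
Leading byte 0xE0 = 11100000 matches 1110xxxx → 3-byte sequence.
Byte 1: 0xE0 = 11100000, payload 0000 (4 bits).
Byte 2: 0xB8 = 10111000 (10xxxxxx ✓), payload 111000.
Byte 3: 0xAC = 10101100 (10xxxxxx ✓), payload 101100.
Concatenate: 0000111000101100 = 0xE2C (16 bits → U+0E2C).

U+0E2C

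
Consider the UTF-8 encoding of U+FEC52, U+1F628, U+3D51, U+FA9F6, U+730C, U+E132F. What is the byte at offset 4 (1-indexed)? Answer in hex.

0x92

1-indexed offset 4 is 0-indexed offset 3.
U+FEC52 → 4-byte form F3 BE B1 92 at offsets 0–3.
Offset 3 falls in char 1's range; it's byte 4 of F3 BE B1 92 = 0x92.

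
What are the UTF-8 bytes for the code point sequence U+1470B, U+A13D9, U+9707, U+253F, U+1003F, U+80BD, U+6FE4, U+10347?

U+1470B: 4-byte form → F0 94 9C 8B.
U+A13D9: 4-byte form → F2 A1 8F 99.
U+9707: 3-byte form → E9 9C 87.
U+253F: 3-byte form → E2 94 BF.
U+1003F: 4-byte form → F0 90 80 BF.
U+80BD: 3-byte form → E8 82 BD.
U+6FE4: 3-byte form → E6 BF A4.
U+10347: 4-byte form → F0 90 8D 87.
Concatenated (28 bytes): F0 94 9C 8B F2 A1 8F 99 E9 9C 87 E2 94 BF F0 90 80 BF E8 82 BD E6 BF A4 F0 90 8D 87.

F0 94 9C 8B F2 A1 8F 99 E9 9C 87 E2 94 BF F0 90 80 BF E8 82 BD E6 BF A4 F0 90 8D 87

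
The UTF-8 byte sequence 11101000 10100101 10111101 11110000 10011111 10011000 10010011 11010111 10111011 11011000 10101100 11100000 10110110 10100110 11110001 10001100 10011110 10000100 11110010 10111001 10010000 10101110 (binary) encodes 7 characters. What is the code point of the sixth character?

U+4C784

Offset 0: leading byte 0xE8 = 11101000 → 3-byte char #1 = E8 A5 BD.
Offset 3: leading byte 0xF0 = 11110000 → 4-byte char #2 = F0 9F 98 93.
Offset 7: leading byte 0xD7 = 11010111 → 2-byte char #3 = D7 BB.
Offset 9: leading byte 0xD8 = 11011000 → 2-byte char #4 = D8 AC.
Offset 11: leading byte 0xE0 = 11100000 → 3-byte char #5 = E0 B6 A6.
Offset 14: leading byte 0xF1 = 11110001 → 4-byte char #6 = F1 8C 9E 84.
Leading byte 0xF1 = 11110001 matches 11110xxx → 4-byte sequence.
Byte 1: 0xF1 = 11110001, payload 001 (3 bits).
Byte 2: 0x8C = 10001100 (10xxxxxx ✓), payload 001100.
Byte 3: 0x9E = 10011110 (10xxxxxx ✓), payload 011110.
Byte 4: 0x84 = 10000100 (10xxxxxx ✓), payload 000100.
Concatenate: 001001100011110000100 = 0x4C784 (21 bits → U+4C784).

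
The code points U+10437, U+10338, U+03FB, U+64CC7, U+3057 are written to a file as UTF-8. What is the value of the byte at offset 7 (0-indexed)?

0xB8

U+10437 → 4-byte form F0 90 90 B7 at offsets 0–3.
U+10338 → 4-byte form F0 90 8C B8 at offsets 4–7.
Offset 7 falls in char 2's range; it's byte 4 of F0 90 8C B8 = 0xB8.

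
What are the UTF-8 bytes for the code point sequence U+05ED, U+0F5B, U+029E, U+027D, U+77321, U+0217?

U+05ED: 2-byte form → D7 AD.
U+0F5B: 3-byte form → E0 BD 9B.
U+029E: 2-byte form → CA 9E.
U+027D: 2-byte form → C9 BD.
U+77321: 4-byte form → F1 B7 8C A1.
U+0217: 2-byte form → C8 97.
Concatenated (15 bytes): D7 AD E0 BD 9B CA 9E C9 BD F1 B7 8C A1 C8 97.

D7 AD E0 BD 9B CA 9E C9 BD F1 B7 8C A1 C8 97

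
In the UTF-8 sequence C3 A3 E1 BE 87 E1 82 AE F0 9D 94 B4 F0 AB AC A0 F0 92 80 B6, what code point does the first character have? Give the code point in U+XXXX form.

Offset 0: leading byte 0xC3 = 11000011 → 2-byte char #1 = C3 A3.
Leading byte 0xC3 = 11000011 matches 110xxxxx → 2-byte sequence.
Byte 1: 0xC3 = 11000011, payload 00011 (5 bits).
Byte 2: 0xA3 = 10100011 (10xxxxxx ✓), payload 100011.
Concatenate: 00011100011 = 0xE3 (11 bits → U+00E3).

U+00E3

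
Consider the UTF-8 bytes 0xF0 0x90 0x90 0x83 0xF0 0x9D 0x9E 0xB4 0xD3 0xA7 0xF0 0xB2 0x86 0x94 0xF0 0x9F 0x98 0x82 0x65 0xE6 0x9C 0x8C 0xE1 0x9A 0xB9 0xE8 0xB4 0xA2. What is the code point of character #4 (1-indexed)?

Offset 0: leading byte 0xF0 = 11110000 → 4-byte char #1 = F0 90 90 83.
Offset 4: leading byte 0xF0 = 11110000 → 4-byte char #2 = F0 9D 9E B4.
Offset 8: leading byte 0xD3 = 11010011 → 2-byte char #3 = D3 A7.
Offset 10: leading byte 0xF0 = 11110000 → 4-byte char #4 = F0 B2 86 94.
Leading byte 0xF0 = 11110000 matches 11110xxx → 4-byte sequence.
Byte 1: 0xF0 = 11110000, payload 000 (3 bits).
Byte 2: 0xB2 = 10110010 (10xxxxxx ✓), payload 110010.
Byte 3: 0x86 = 10000110 (10xxxxxx ✓), payload 000110.
Byte 4: 0x94 = 10010100 (10xxxxxx ✓), payload 010100.
Concatenate: 000110010000110010100 = 0x32194 (21 bits → U+32194).

U+32194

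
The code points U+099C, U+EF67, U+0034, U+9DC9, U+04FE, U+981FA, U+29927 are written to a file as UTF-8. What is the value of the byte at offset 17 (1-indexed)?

0xF0

1-indexed offset 17 is 0-indexed offset 16.
U+099C → 3-byte form E0 A6 9C at offsets 0–2.
U+EF67 → 3-byte form EE BD A7 at offsets 3–5.
U+0034 → 1-byte form 34 at offsets 6–6.
U+9DC9 → 3-byte form E9 B7 89 at offsets 7–9.
U+04FE → 2-byte form D3 BE at offsets 10–11.
U+981FA → 4-byte form F2 98 87 BA at offsets 12–15.
U+29927 → 4-byte form F0 A9 A4 A7 at offsets 16–19.
Offset 16 falls in char 7's range; it's byte 1 of F0 A9 A4 A7 = 0xF0.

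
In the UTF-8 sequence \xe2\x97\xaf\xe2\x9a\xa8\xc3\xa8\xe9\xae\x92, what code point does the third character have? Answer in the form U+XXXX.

U+00E8

Offset 0: leading byte 0xE2 = 11100010 → 3-byte char #1 = E2 97 AF.
Offset 3: leading byte 0xE2 = 11100010 → 3-byte char #2 = E2 9A A8.
Offset 6: leading byte 0xC3 = 11000011 → 2-byte char #3 = C3 A8.
Leading byte 0xC3 = 11000011 matches 110xxxxx → 2-byte sequence.
Byte 1: 0xC3 = 11000011, payload 00011 (5 bits).
Byte 2: 0xA8 = 10101000 (10xxxxxx ✓), payload 101000.
Concatenate: 00011101000 = 0xE8 (11 bits → U+00E8).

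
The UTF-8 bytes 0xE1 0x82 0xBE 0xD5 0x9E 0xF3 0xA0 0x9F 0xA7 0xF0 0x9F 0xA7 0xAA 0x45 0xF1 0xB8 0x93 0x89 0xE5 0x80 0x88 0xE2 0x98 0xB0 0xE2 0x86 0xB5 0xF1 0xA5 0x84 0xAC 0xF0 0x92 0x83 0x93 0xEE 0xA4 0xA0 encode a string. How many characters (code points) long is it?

12

Byte at offset 0: 0xE1 = 11100001 → 3-byte char (#1). Advance 3.
Byte at offset 3: 0xD5 = 11010101 → 2-byte char (#2). Advance 2.
Byte at offset 5: 0xF3 = 11110011 → 4-byte char (#3). Advance 4.
Byte at offset 9: 0xF0 = 11110000 → 4-byte char (#4). Advance 4.
Byte at offset 13: 0x45 = 01000101 → 1-byte char (#5). Advance 1.
Byte at offset 14: 0xF1 = 11110001 → 4-byte char (#6). Advance 4.
Byte at offset 18: 0xE5 = 11100101 → 3-byte char (#7). Advance 3.
Byte at offset 21: 0xE2 = 11100010 → 3-byte char (#8). Advance 3.
Byte at offset 24: 0xE2 = 11100010 → 3-byte char (#9). Advance 3.
Byte at offset 27: 0xF1 = 11110001 → 4-byte char (#10). Advance 4.
Byte at offset 31: 0xF0 = 11110000 → 4-byte char (#11). Advance 4.
Byte at offset 35: 0xEE = 11101110 → 3-byte char (#12). Advance 3.
Reached end at offset 38 after 12 code points.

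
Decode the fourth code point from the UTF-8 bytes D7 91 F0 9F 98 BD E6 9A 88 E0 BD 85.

U+0F45

Offset 0: leading byte 0xD7 = 11010111 → 2-byte char #1 = D7 91.
Offset 2: leading byte 0xF0 = 11110000 → 4-byte char #2 = F0 9F 98 BD.
Offset 6: leading byte 0xE6 = 11100110 → 3-byte char #3 = E6 9A 88.
Offset 9: leading byte 0xE0 = 11100000 → 3-byte char #4 = E0 BD 85.
Leading byte 0xE0 = 11100000 matches 1110xxxx → 3-byte sequence.
Byte 1: 0xE0 = 11100000, payload 0000 (4 bits).
Byte 2: 0xBD = 10111101 (10xxxxxx ✓), payload 111101.
Byte 3: 0x85 = 10000101 (10xxxxxx ✓), payload 000101.
Concatenate: 0000111101000101 = 0xF45 (16 bits → U+0F45).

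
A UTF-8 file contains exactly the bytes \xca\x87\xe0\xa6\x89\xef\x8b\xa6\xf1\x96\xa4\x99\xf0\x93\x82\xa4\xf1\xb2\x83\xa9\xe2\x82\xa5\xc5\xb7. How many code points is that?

8

Byte at offset 0: 0xCA = 11001010 → 2-byte char (#1). Advance 2.
Byte at offset 2: 0xE0 = 11100000 → 3-byte char (#2). Advance 3.
Byte at offset 5: 0xEF = 11101111 → 3-byte char (#3). Advance 3.
Byte at offset 8: 0xF1 = 11110001 → 4-byte char (#4). Advance 4.
Byte at offset 12: 0xF0 = 11110000 → 4-byte char (#5). Advance 4.
Byte at offset 16: 0xF1 = 11110001 → 4-byte char (#6). Advance 4.
Byte at offset 20: 0xE2 = 11100010 → 3-byte char (#7). Advance 3.
Byte at offset 23: 0xC5 = 11000101 → 2-byte char (#8). Advance 2.
Reached end at offset 25 after 8 code points.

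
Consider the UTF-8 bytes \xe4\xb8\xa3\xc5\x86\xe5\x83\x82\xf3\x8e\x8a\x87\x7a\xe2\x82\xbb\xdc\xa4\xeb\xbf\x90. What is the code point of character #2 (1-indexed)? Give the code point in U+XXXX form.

Offset 0: leading byte 0xE4 = 11100100 → 3-byte char #1 = E4 B8 A3.
Offset 3: leading byte 0xC5 = 11000101 → 2-byte char #2 = C5 86.
Leading byte 0xC5 = 11000101 matches 110xxxxx → 2-byte sequence.
Byte 1: 0xC5 = 11000101, payload 00101 (5 bits).
Byte 2: 0x86 = 10000110 (10xxxxxx ✓), payload 000110.
Concatenate: 00101000110 = 0x146 (11 bits → U+0146).

U+0146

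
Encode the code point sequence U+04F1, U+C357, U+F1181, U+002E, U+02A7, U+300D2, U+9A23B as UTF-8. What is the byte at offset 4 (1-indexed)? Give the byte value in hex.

0x8D

1-indexed offset 4 is 0-indexed offset 3.
U+04F1 → 2-byte form D3 B1 at offsets 0–1.
U+C357 → 3-byte form EC 8D 97 at offsets 2–4.
Offset 3 falls in char 2's range; it's byte 2 of EC 8D 97 = 0x8D.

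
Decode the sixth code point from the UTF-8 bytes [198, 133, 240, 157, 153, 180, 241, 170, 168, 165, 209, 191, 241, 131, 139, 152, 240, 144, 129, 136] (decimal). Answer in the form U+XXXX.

U+10048

Offset 0: leading byte 0xC6 = 11000110 → 2-byte char #1 = C6 85.
Offset 2: leading byte 0xF0 = 11110000 → 4-byte char #2 = F0 9D 99 B4.
Offset 6: leading byte 0xF1 = 11110001 → 4-byte char #3 = F1 AA A8 A5.
Offset 10: leading byte 0xD1 = 11010001 → 2-byte char #4 = D1 BF.
Offset 12: leading byte 0xF1 = 11110001 → 4-byte char #5 = F1 83 8B 98.
Offset 16: leading byte 0xF0 = 11110000 → 4-byte char #6 = F0 90 81 88.
Leading byte 0xF0 = 11110000 matches 11110xxx → 4-byte sequence.
Byte 1: 0xF0 = 11110000, payload 000 (3 bits).
Byte 2: 0x90 = 10010000 (10xxxxxx ✓), payload 010000.
Byte 3: 0x81 = 10000001 (10xxxxxx ✓), payload 000001.
Byte 4: 0x88 = 10001000 (10xxxxxx ✓), payload 001000.
Concatenate: 000010000000001001000 = 0x10048 (21 bits → U+10048).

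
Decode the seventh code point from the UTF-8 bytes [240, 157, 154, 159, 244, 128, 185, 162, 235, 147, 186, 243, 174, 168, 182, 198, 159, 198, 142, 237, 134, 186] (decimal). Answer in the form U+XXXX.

U+D1BA

Offset 0: leading byte 0xF0 = 11110000 → 4-byte char #1 = F0 9D 9A 9F.
Offset 4: leading byte 0xF4 = 11110100 → 4-byte char #2 = F4 80 B9 A2.
Offset 8: leading byte 0xEB = 11101011 → 3-byte char #3 = EB 93 BA.
Offset 11: leading byte 0xF3 = 11110011 → 4-byte char #4 = F3 AE A8 B6.
Offset 15: leading byte 0xC6 = 11000110 → 2-byte char #5 = C6 9F.
Offset 17: leading byte 0xC6 = 11000110 → 2-byte char #6 = C6 8E.
Offset 19: leading byte 0xED = 11101101 → 3-byte char #7 = ED 86 BA.
Leading byte 0xED = 11101101 matches 1110xxxx → 3-byte sequence.
Byte 1: 0xED = 11101101, payload 1101 (4 bits).
Byte 2: 0x86 = 10000110 (10xxxxxx ✓), payload 000110.
Byte 3: 0xBA = 10111010 (10xxxxxx ✓), payload 111010.
Concatenate: 1101000110111010 = 0xD1BA (16 bits → U+D1BA).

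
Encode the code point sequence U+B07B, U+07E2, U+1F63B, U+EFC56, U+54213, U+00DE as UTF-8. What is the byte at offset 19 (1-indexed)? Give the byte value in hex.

0x9E

1-indexed offset 19 is 0-indexed offset 18.
U+B07B → 3-byte form EB 81 BB at offsets 0–2.
U+07E2 → 2-byte form DF A2 at offsets 3–4.
U+1F63B → 4-byte form F0 9F 98 BB at offsets 5–8.
U+EFC56 → 4-byte form F3 AF B1 96 at offsets 9–12.
U+54213 → 4-byte form F1 94 88 93 at offsets 13–16.
U+00DE → 2-byte form C3 9E at offsets 17–18.
Offset 18 falls in char 6's range; it's byte 2 of C3 9E = 0x9E.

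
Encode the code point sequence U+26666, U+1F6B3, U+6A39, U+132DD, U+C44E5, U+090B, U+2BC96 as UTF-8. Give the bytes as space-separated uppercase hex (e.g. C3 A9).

U+26666: 4-byte form → F0 A6 99 A6.
U+1F6B3: 4-byte form → F0 9F 9A B3.
U+6A39: 3-byte form → E6 A8 B9.
U+132DD: 4-byte form → F0 93 8B 9D.
U+C44E5: 4-byte form → F3 84 93 A5.
U+090B: 3-byte form → E0 A4 8B.
U+2BC96: 4-byte form → F0 AB B2 96.
Concatenated (26 bytes): F0 A6 99 A6 F0 9F 9A B3 E6 A8 B9 F0 93 8B 9D F3 84 93 A5 E0 A4 8B F0 AB B2 96.

F0 A6 99 A6 F0 9F 9A B3 E6 A8 B9 F0 93 8B 9D F3 84 93 A5 E0 A4 8B F0 AB B2 96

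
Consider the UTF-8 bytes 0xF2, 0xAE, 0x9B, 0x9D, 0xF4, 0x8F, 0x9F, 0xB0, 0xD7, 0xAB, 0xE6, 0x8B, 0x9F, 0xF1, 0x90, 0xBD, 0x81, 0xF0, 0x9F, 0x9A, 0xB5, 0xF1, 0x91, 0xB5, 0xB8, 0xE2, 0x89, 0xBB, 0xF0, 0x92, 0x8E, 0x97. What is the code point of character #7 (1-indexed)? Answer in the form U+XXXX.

U+51D78

Offset 0: leading byte 0xF2 = 11110010 → 4-byte char #1 = F2 AE 9B 9D.
Offset 4: leading byte 0xF4 = 11110100 → 4-byte char #2 = F4 8F 9F B0.
Offset 8: leading byte 0xD7 = 11010111 → 2-byte char #3 = D7 AB.
Offset 10: leading byte 0xE6 = 11100110 → 3-byte char #4 = E6 8B 9F.
Offset 13: leading byte 0xF1 = 11110001 → 4-byte char #5 = F1 90 BD 81.
Offset 17: leading byte 0xF0 = 11110000 → 4-byte char #6 = F0 9F 9A B5.
Offset 21: leading byte 0xF1 = 11110001 → 4-byte char #7 = F1 91 B5 B8.
Leading byte 0xF1 = 11110001 matches 11110xxx → 4-byte sequence.
Byte 1: 0xF1 = 11110001, payload 001 (3 bits).
Byte 2: 0x91 = 10010001 (10xxxxxx ✓), payload 010001.
Byte 3: 0xB5 = 10110101 (10xxxxxx ✓), payload 110101.
Byte 4: 0xB8 = 10111000 (10xxxxxx ✓), payload 111000.
Concatenate: 001010001110101111000 = 0x51D78 (21 bits → U+51D78).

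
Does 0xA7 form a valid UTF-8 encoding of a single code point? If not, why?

Byte 0xA7 = 10100111 has the form 10xxxxxx — a continuation byte — but there is no preceding leading byte.

invalid (continuation byte with no leading byte)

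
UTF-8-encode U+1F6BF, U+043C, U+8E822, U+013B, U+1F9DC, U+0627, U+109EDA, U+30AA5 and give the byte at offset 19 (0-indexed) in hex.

0x89

U+1F6BF → 4-byte form F0 9F 9A BF at offsets 0–3.
U+043C → 2-byte form D0 BC at offsets 4–5.
U+8E822 → 4-byte form F2 8E A0 A2 at offsets 6–9.
U+013B → 2-byte form C4 BB at offsets 10–11.
U+1F9DC → 4-byte form F0 9F A7 9C at offsets 12–15.
U+0627 → 2-byte form D8 A7 at offsets 16–17.
U+109EDA → 4-byte form F4 89 BB 9A at offsets 18–21.
Offset 19 falls in char 7's range; it's byte 2 of F4 89 BB 9A = 0x89.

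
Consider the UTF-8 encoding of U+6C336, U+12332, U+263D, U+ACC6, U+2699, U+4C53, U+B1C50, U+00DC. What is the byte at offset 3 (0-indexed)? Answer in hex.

U+6C336 → 4-byte form F1 AC 8C B6 at offsets 0–3.
Offset 3 falls in char 1's range; it's byte 4 of F1 AC 8C B6 = 0xB6.

0xB6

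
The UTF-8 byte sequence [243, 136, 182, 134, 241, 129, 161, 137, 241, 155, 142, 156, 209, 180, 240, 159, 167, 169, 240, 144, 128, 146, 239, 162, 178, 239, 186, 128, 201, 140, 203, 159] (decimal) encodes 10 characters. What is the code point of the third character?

U+5B39C

Offset 0: leading byte 0xF3 = 11110011 → 4-byte char #1 = F3 88 B6 86.
Offset 4: leading byte 0xF1 = 11110001 → 4-byte char #2 = F1 81 A1 89.
Offset 8: leading byte 0xF1 = 11110001 → 4-byte char #3 = F1 9B 8E 9C.
Leading byte 0xF1 = 11110001 matches 11110xxx → 4-byte sequence.
Byte 1: 0xF1 = 11110001, payload 001 (3 bits).
Byte 2: 0x9B = 10011011 (10xxxxxx ✓), payload 011011.
Byte 3: 0x8E = 10001110 (10xxxxxx ✓), payload 001110.
Byte 4: 0x9C = 10011100 (10xxxxxx ✓), payload 011100.
Concatenate: 001011011001110011100 = 0x5B39C (21 bits → U+5B39C).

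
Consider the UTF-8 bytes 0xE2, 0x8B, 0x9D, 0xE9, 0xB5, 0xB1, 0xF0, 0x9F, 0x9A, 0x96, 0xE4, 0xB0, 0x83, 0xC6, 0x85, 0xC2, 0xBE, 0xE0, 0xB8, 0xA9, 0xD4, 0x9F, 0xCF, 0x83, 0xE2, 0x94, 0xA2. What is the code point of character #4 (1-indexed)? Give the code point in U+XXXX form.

U+4C03

Offset 0: leading byte 0xE2 = 11100010 → 3-byte char #1 = E2 8B 9D.
Offset 3: leading byte 0xE9 = 11101001 → 3-byte char #2 = E9 B5 B1.
Offset 6: leading byte 0xF0 = 11110000 → 4-byte char #3 = F0 9F 9A 96.
Offset 10: leading byte 0xE4 = 11100100 → 3-byte char #4 = E4 B0 83.
Leading byte 0xE4 = 11100100 matches 1110xxxx → 3-byte sequence.
Byte 1: 0xE4 = 11100100, payload 0100 (4 bits).
Byte 2: 0xB0 = 10110000 (10xxxxxx ✓), payload 110000.
Byte 3: 0x83 = 10000011 (10xxxxxx ✓), payload 000011.
Concatenate: 0100110000000011 = 0x4C03 (16 bits → U+4C03).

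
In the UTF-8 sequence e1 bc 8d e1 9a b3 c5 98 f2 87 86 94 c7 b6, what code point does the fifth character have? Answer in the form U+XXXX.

Offset 0: leading byte 0xE1 = 11100001 → 3-byte char #1 = E1 BC 8D.
Offset 3: leading byte 0xE1 = 11100001 → 3-byte char #2 = E1 9A B3.
Offset 6: leading byte 0xC5 = 11000101 → 2-byte char #3 = C5 98.
Offset 8: leading byte 0xF2 = 11110010 → 4-byte char #4 = F2 87 86 94.
Offset 12: leading byte 0xC7 = 11000111 → 2-byte char #5 = C7 B6.
Leading byte 0xC7 = 11000111 matches 110xxxxx → 2-byte sequence.
Byte 1: 0xC7 = 11000111, payload 00111 (5 bits).
Byte 2: 0xB6 = 10110110 (10xxxxxx ✓), payload 110110.
Concatenate: 00111110110 = 0x1F6 (11 bits → U+01F6).

U+01F6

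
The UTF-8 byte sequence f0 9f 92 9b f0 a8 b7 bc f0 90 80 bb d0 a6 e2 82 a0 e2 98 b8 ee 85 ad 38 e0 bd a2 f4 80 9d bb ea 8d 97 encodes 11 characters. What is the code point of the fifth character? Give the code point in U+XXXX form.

Offset 0: leading byte 0xF0 = 11110000 → 4-byte char #1 = F0 9F 92 9B.
Offset 4: leading byte 0xF0 = 11110000 → 4-byte char #2 = F0 A8 B7 BC.
Offset 8: leading byte 0xF0 = 11110000 → 4-byte char #3 = F0 90 80 BB.
Offset 12: leading byte 0xD0 = 11010000 → 2-byte char #4 = D0 A6.
Offset 14: leading byte 0xE2 = 11100010 → 3-byte char #5 = E2 82 A0.
Leading byte 0xE2 = 11100010 matches 1110xxxx → 3-byte sequence.
Byte 1: 0xE2 = 11100010, payload 0010 (4 bits).
Byte 2: 0x82 = 10000010 (10xxxxxx ✓), payload 000010.
Byte 3: 0xA0 = 10100000 (10xxxxxx ✓), payload 100000.
Concatenate: 0010000010100000 = 0x20A0 (16 bits → U+20A0).

U+20A0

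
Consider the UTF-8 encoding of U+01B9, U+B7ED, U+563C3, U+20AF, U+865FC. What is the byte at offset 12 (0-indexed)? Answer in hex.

U+01B9 → 2-byte form C6 B9 at offsets 0–1.
U+B7ED → 3-byte form EB 9F AD at offsets 2–4.
U+563C3 → 4-byte form F1 96 8F 83 at offsets 5–8.
U+20AF → 3-byte form E2 82 AF at offsets 9–11.
U+865FC → 4-byte form F2 86 97 BC at offsets 12–15.
Offset 12 falls in char 5's range; it's byte 1 of F2 86 97 BC = 0xF2.

0xF2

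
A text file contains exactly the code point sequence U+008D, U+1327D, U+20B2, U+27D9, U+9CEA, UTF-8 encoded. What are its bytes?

U+008D: 2-byte form → C2 8D.
U+1327D: 4-byte form → F0 93 89 BD.
U+20B2: 3-byte form → E2 82 B2.
U+27D9: 3-byte form → E2 9F 99.
U+9CEA: 3-byte form → E9 B3 AA.
Concatenated (15 bytes): C2 8D F0 93 89 BD E2 82 B2 E2 9F 99 E9 B3 AA.

C2 8D F0 93 89 BD E2 82 B2 E2 9F 99 E9 B3 AA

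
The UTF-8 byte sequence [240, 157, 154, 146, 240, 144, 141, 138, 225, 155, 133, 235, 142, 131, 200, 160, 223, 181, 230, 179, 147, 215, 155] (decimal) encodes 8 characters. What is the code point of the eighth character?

Offset 0: leading byte 0xF0 = 11110000 → 4-byte char #1 = F0 9D 9A 92.
Offset 4: leading byte 0xF0 = 11110000 → 4-byte char #2 = F0 90 8D 8A.
Offset 8: leading byte 0xE1 = 11100001 → 3-byte char #3 = E1 9B 85.
Offset 11: leading byte 0xEB = 11101011 → 3-byte char #4 = EB 8E 83.
Offset 14: leading byte 0xC8 = 11001000 → 2-byte char #5 = C8 A0.
Offset 16: leading byte 0xDF = 11011111 → 2-byte char #6 = DF B5.
Offset 18: leading byte 0xE6 = 11100110 → 3-byte char #7 = E6 B3 93.
Offset 21: leading byte 0xD7 = 11010111 → 2-byte char #8 = D7 9B.
Leading byte 0xD7 = 11010111 matches 110xxxxx → 2-byte sequence.
Byte 1: 0xD7 = 11010111, payload 10111 (5 bits).
Byte 2: 0x9B = 10011011 (10xxxxxx ✓), payload 011011.
Concatenate: 10111011011 = 0x5DB (11 bits → U+05DB).

U+05DB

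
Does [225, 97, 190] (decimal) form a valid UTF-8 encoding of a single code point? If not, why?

Leading byte 0xE1 = 11100001 → 3-byte form.
Byte 2 is 0x61 = 01100001, which is not 10xxxxxx — expected a continuation byte.

invalid (non-continuation byte where continuation expected)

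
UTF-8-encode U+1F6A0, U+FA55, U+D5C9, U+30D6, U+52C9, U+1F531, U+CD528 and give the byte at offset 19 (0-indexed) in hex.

0xB1

U+1F6A0 → 4-byte form F0 9F 9A A0 at offsets 0–3.
U+FA55 → 3-byte form EF A9 95 at offsets 4–6.
U+D5C9 → 3-byte form ED 97 89 at offsets 7–9.
U+30D6 → 3-byte form E3 83 96 at offsets 10–12.
U+52C9 → 3-byte form E5 8B 89 at offsets 13–15.
U+1F531 → 4-byte form F0 9F 94 B1 at offsets 16–19.
Offset 19 falls in char 6's range; it's byte 4 of F0 9F 94 B1 = 0xB1.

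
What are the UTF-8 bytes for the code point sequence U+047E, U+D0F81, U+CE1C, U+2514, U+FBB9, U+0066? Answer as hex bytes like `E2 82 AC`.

D1 BE F3 90 BE 81 EC B8 9C E2 94 94 EF AE B9 66

U+047E: 2-byte form → D1 BE.
U+D0F81: 4-byte form → F3 90 BE 81.
U+CE1C: 3-byte form → EC B8 9C.
U+2514: 3-byte form → E2 94 94.
U+FBB9: 3-byte form → EF AE B9.
U+0066: 1-byte form → 66.
Concatenated (16 bytes): D1 BE F3 90 BE 81 EC B8 9C E2 94 94 EF AE B9 66.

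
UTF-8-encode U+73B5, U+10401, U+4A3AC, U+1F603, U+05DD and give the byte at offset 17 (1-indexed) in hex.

0x9D

1-indexed offset 17 is 0-indexed offset 16.
U+73B5 → 3-byte form E7 8E B5 at offsets 0–2.
U+10401 → 4-byte form F0 90 90 81 at offsets 3–6.
U+4A3AC → 4-byte form F1 8A 8E AC at offsets 7–10.
U+1F603 → 4-byte form F0 9F 98 83 at offsets 11–14.
U+05DD → 2-byte form D7 9D at offsets 15–16.
Offset 16 falls in char 5's range; it's byte 2 of D7 9D = 0x9D.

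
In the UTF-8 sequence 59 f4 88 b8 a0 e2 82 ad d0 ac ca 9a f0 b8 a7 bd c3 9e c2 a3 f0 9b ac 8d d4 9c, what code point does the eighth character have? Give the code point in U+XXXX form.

U+00A3

Offset 0: leading byte 0x59 = 01011001 → 1-byte char #1 = 59.
Offset 1: leading byte 0xF4 = 11110100 → 4-byte char #2 = F4 88 B8 A0.
Offset 5: leading byte 0xE2 = 11100010 → 3-byte char #3 = E2 82 AD.
Offset 8: leading byte 0xD0 = 11010000 → 2-byte char #4 = D0 AC.
Offset 10: leading byte 0xCA = 11001010 → 2-byte char #5 = CA 9A.
Offset 12: leading byte 0xF0 = 11110000 → 4-byte char #6 = F0 B8 A7 BD.
Offset 16: leading byte 0xC3 = 11000011 → 2-byte char #7 = C3 9E.
Offset 18: leading byte 0xC2 = 11000010 → 2-byte char #8 = C2 A3.
Leading byte 0xC2 = 11000010 matches 110xxxxx → 2-byte sequence.
Byte 1: 0xC2 = 11000010, payload 00010 (5 bits).
Byte 2: 0xA3 = 10100011 (10xxxxxx ✓), payload 100011.
Concatenate: 00010100011 = 0xA3 (11 bits → U+00A3).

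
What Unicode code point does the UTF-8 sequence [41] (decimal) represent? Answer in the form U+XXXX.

U+0029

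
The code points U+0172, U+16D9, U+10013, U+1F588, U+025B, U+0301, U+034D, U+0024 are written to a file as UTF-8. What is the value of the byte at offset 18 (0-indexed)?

0x8D

U+0172 → 2-byte form C5 B2 at offsets 0–1.
U+16D9 → 3-byte form E1 9B 99 at offsets 2–4.
U+10013 → 4-byte form F0 90 80 93 at offsets 5–8.
U+1F588 → 4-byte form F0 9F 96 88 at offsets 9–12.
U+025B → 2-byte form C9 9B at offsets 13–14.
U+0301 → 2-byte form CC 81 at offsets 15–16.
U+034D → 2-byte form CD 8D at offsets 17–18.
Offset 18 falls in char 7's range; it's byte 2 of CD 8D = 0x8D.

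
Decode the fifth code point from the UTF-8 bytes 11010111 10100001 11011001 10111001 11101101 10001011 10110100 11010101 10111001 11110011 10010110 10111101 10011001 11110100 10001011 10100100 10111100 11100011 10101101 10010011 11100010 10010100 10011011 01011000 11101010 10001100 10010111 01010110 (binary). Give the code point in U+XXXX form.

U+D6F59

Offset 0: leading byte 0xD7 = 11010111 → 2-byte char #1 = D7 A1.
Offset 2: leading byte 0xD9 = 11011001 → 2-byte char #2 = D9 B9.
Offset 4: leading byte 0xED = 11101101 → 3-byte char #3 = ED 8B B4.
Offset 7: leading byte 0xD5 = 11010101 → 2-byte char #4 = D5 B9.
Offset 9: leading byte 0xF3 = 11110011 → 4-byte char #5 = F3 96 BD 99.
Leading byte 0xF3 = 11110011 matches 11110xxx → 4-byte sequence.
Byte 1: 0xF3 = 11110011, payload 011 (3 bits).
Byte 2: 0x96 = 10010110 (10xxxxxx ✓), payload 010110.
Byte 3: 0xBD = 10111101 (10xxxxxx ✓), payload 111101.
Byte 4: 0x99 = 10011001 (10xxxxxx ✓), payload 011001.
Concatenate: 011010110111101011001 = 0xD6F59 (21 bits → U+D6F59).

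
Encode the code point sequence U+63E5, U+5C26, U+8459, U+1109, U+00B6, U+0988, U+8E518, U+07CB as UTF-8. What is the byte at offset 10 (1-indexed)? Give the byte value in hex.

1-indexed offset 10 is 0-indexed offset 9.
U+63E5 → 3-byte form E6 8F A5 at offsets 0–2.
U+5C26 → 3-byte form E5 B0 A6 at offsets 3–5.
U+8459 → 3-byte form E8 91 99 at offsets 6–8.
U+1109 → 3-byte form E1 84 89 at offsets 9–11.
Offset 9 falls in char 4's range; it's byte 1 of E1 84 89 = 0xE1.

0xE1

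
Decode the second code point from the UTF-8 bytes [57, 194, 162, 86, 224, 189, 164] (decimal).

Offset 0: leading byte 0x39 = 00111001 → 1-byte char #1 = 39.
Offset 1: leading byte 0xC2 = 11000010 → 2-byte char #2 = C2 A2.
Leading byte 0xC2 = 11000010 matches 110xxxxx → 2-byte sequence.
Byte 1: 0xC2 = 11000010, payload 00010 (5 bits).
Byte 2: 0xA2 = 10100010 (10xxxxxx ✓), payload 100010.
Concatenate: 00010100010 = 0xA2 (11 bits → U+00A2).

U+00A2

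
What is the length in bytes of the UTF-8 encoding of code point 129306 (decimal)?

4

U+1F91A = 0x1F91A. UTF-8 uses 1 byte below 0x80, 2 below 0x800, 3 below 0x10000, 4 up to 0x10FFFF. 0x1F91A is in U+10000–U+10FFFF → 4 bytes.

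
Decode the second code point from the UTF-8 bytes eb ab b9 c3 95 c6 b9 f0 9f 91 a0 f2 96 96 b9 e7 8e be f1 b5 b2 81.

U+00D5

Offset 0: leading byte 0xEB = 11101011 → 3-byte char #1 = EB AB B9.
Offset 3: leading byte 0xC3 = 11000011 → 2-byte char #2 = C3 95.
Leading byte 0xC3 = 11000011 matches 110xxxxx → 2-byte sequence.
Byte 1: 0xC3 = 11000011, payload 00011 (5 bits).
Byte 2: 0x95 = 10010101 (10xxxxxx ✓), payload 010101.
Concatenate: 00011010101 = 0xD5 (11 bits → U+00D5).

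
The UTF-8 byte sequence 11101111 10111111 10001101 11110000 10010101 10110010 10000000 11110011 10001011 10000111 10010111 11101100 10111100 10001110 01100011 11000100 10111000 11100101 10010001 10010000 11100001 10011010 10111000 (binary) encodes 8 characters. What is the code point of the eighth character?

Offset 0: leading byte 0xEF = 11101111 → 3-byte char #1 = EF BF 8D.
Offset 3: leading byte 0xF0 = 11110000 → 4-byte char #2 = F0 95 B2 80.
Offset 7: leading byte 0xF3 = 11110011 → 4-byte char #3 = F3 8B 87 97.
Offset 11: leading byte 0xEC = 11101100 → 3-byte char #4 = EC BC 8E.
Offset 14: leading byte 0x63 = 01100011 → 1-byte char #5 = 63.
Offset 15: leading byte 0xC4 = 11000100 → 2-byte char #6 = C4 B8.
Offset 17: leading byte 0xE5 = 11100101 → 3-byte char #7 = E5 91 90.
Offset 20: leading byte 0xE1 = 11100001 → 3-byte char #8 = E1 9A B8.
Leading byte 0xE1 = 11100001 matches 1110xxxx → 3-byte sequence.
Byte 1: 0xE1 = 11100001, payload 0001 (4 bits).
Byte 2: 0x9A = 10011010 (10xxxxxx ✓), payload 011010.
Byte 3: 0xB8 = 10111000 (10xxxxxx ✓), payload 111000.
Concatenate: 0001011010111000 = 0x16B8 (16 bits → U+16B8).

U+16B8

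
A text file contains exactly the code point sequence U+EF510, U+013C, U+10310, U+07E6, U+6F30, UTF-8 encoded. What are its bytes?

F3 AF 94 90 C4 BC F0 90 8C 90 DF A6 E6 BC B0

U+EF510: 4-byte form → F3 AF 94 90.
U+013C: 2-byte form → C4 BC.
U+10310: 4-byte form → F0 90 8C 90.
U+07E6: 2-byte form → DF A6.
U+6F30: 3-byte form → E6 BC B0.
Concatenated (15 bytes): F3 AF 94 90 C4 BC F0 90 8C 90 DF A6 E6 BC B0.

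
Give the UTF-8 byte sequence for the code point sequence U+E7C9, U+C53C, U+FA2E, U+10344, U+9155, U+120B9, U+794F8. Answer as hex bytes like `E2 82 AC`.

U+E7C9: 3-byte form → EE 9F 89.
U+C53C: 3-byte form → EC 94 BC.
U+FA2E: 3-byte form → EF A8 AE.
U+10344: 4-byte form → F0 90 8D 84.
U+9155: 3-byte form → E9 85 95.
U+120B9: 4-byte form → F0 92 82 B9.
U+794F8: 4-byte form → F1 B9 93 B8.
Concatenated (24 bytes): EE 9F 89 EC 94 BC EF A8 AE F0 90 8D 84 E9 85 95 F0 92 82 B9 F1 B9 93 B8.

EE 9F 89 EC 94 BC EF A8 AE F0 90 8D 84 E9 85 95 F0 92 82 B9 F1 B9 93 B8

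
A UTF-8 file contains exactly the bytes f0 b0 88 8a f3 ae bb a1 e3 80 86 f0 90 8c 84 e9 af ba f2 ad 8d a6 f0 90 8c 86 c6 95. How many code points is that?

Byte at offset 0: 0xF0 = 11110000 → 4-byte char (#1). Advance 4.
Byte at offset 4: 0xF3 = 11110011 → 4-byte char (#2). Advance 4.
Byte at offset 8: 0xE3 = 11100011 → 3-byte char (#3). Advance 3.
Byte at offset 11: 0xF0 = 11110000 → 4-byte char (#4). Advance 4.
Byte at offset 15: 0xE9 = 11101001 → 3-byte char (#5). Advance 3.
Byte at offset 18: 0xF2 = 11110010 → 4-byte char (#6). Advance 4.
Byte at offset 22: 0xF0 = 11110000 → 4-byte char (#7). Advance 4.
Byte at offset 26: 0xC6 = 11000110 → 2-byte char (#8). Advance 2.
Reached end at offset 28 after 8 code points.

8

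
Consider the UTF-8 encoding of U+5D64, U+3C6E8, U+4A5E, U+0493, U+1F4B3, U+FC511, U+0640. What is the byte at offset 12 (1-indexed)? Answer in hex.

1-indexed offset 12 is 0-indexed offset 11.
U+5D64 → 3-byte form E5 B5 A4 at offsets 0–2.
U+3C6E8 → 4-byte form F0 BC 9B A8 at offsets 3–6.
U+4A5E → 3-byte form E4 A9 9E at offsets 7–9.
U+0493 → 2-byte form D2 93 at offsets 10–11.
Offset 11 falls in char 4's range; it's byte 2 of D2 93 = 0x93.

0x93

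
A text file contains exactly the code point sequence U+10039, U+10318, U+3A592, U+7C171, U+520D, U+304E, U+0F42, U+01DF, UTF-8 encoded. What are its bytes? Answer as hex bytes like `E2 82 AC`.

U+10039: 4-byte form → F0 90 80 B9.
U+10318: 4-byte form → F0 90 8C 98.
U+3A592: 4-byte form → F0 BA 96 92.
U+7C171: 4-byte form → F1 BC 85 B1.
U+520D: 3-byte form → E5 88 8D.
U+304E: 3-byte form → E3 81 8E.
U+0F42: 3-byte form → E0 BD 82.
U+01DF: 2-byte form → C7 9F.
Concatenated (27 bytes): F0 90 80 B9 F0 90 8C 98 F0 BA 96 92 F1 BC 85 B1 E5 88 8D E3 81 8E E0 BD 82 C7 9F.

F0 90 80 B9 F0 90 8C 98 F0 BA 96 92 F1 BC 85 B1 E5 88 8D E3 81 8E E0 BD 82 C7 9F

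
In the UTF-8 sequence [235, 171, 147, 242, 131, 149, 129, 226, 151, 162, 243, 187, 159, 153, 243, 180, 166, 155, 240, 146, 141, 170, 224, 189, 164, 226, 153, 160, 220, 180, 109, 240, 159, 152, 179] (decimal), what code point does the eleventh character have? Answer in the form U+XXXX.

U+1F633

Offset 0: leading byte 0xEB = 11101011 → 3-byte char #1 = EB AB 93.
Offset 3: leading byte 0xF2 = 11110010 → 4-byte char #2 = F2 83 95 81.
Offset 7: leading byte 0xE2 = 11100010 → 3-byte char #3 = E2 97 A2.
Offset 10: leading byte 0xF3 = 11110011 → 4-byte char #4 = F3 BB 9F 99.
Offset 14: leading byte 0xF3 = 11110011 → 4-byte char #5 = F3 B4 A6 9B.
Offset 18: leading byte 0xF0 = 11110000 → 4-byte char #6 = F0 92 8D AA.
Offset 22: leading byte 0xE0 = 11100000 → 3-byte char #7 = E0 BD A4.
Offset 25: leading byte 0xE2 = 11100010 → 3-byte char #8 = E2 99 A0.
Offset 28: leading byte 0xDC = 11011100 → 2-byte char #9 = DC B4.
Offset 30: leading byte 0x6D = 01101101 → 1-byte char #10 = 6D.
Offset 31: leading byte 0xF0 = 11110000 → 4-byte char #11 = F0 9F 98 B3.
Leading byte 0xF0 = 11110000 matches 11110xxx → 4-byte sequence.
Byte 1: 0xF0 = 11110000, payload 000 (3 bits).
Byte 2: 0x9F = 10011111 (10xxxxxx ✓), payload 011111.
Byte 3: 0x98 = 10011000 (10xxxxxx ✓), payload 011000.
Byte 4: 0xB3 = 10110011 (10xxxxxx ✓), payload 110011.
Concatenate: 000011111011000110011 = 0x1F633 (21 bits → U+1F633).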